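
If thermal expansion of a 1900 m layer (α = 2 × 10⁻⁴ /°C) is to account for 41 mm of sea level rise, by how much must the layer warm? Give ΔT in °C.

ΔT = Δh/(αH) = 0.041 / (2×10⁻⁴ × 1900) ≈ 0.1079 °C

about 0.11 °C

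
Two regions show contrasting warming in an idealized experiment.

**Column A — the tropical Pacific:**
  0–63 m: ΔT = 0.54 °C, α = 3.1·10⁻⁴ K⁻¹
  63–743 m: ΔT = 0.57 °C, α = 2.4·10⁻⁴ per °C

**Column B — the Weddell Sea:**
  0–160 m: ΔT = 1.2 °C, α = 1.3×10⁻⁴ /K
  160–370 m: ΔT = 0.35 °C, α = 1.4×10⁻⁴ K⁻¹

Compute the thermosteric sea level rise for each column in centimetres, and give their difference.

A: 10.4 cm; B: 3.53 cm; difference 6.83 cm

A 0–63 m: 3.1×10⁻⁴ × 63 × 0.54 = 0.0105462 m
A 63–743 m: 0.57 × 680 × 2.4×10⁻⁴ = 0.093024 m
A total: 0.1035702 m
B 0–160 m: 1.3×10⁻⁴ × 160 × 1.2 = 0.02496 m
B 160–370 m: 1.4×10⁻⁴ × 0.35 × 210 = 0.01029 m
B total: 0.03525 m
Difference: 0.1035702 − 0.03525 = 0.0683202 m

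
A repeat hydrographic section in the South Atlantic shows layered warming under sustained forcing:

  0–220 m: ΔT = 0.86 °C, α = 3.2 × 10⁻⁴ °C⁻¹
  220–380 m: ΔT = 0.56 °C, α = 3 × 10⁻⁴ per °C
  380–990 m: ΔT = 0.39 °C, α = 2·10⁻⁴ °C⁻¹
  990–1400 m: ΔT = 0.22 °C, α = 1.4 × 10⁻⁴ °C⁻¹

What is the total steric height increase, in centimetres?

0–220 m: 0.86 × 220 × 3.2×10⁻⁴ = 0.060544 m
Layer 2: 3×10⁻⁴ × 160 × 0.56 = 0.02688 m
Layer 3: 0.39 × 2×10⁻⁴ × 610 = 0.04758 m
990–1400 m: 1.4×10⁻⁴ × 0.22 × 410 = 0.012628 m
Δh = 0.060544 + 0.02688 + 0.04758 + 0.012628 = 0.147632 m ≈ 14.8 cm

Δh = 14.8 cm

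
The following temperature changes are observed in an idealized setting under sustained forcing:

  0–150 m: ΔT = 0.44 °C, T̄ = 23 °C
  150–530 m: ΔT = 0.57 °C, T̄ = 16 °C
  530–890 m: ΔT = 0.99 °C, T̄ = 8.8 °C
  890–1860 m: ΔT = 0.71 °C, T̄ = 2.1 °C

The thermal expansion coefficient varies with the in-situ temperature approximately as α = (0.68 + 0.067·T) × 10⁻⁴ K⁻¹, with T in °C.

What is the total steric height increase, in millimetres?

Layer 1: α = (0.68 + 0.067×23)×10⁻⁴ = 2.221×10⁻⁴ K⁻¹
Layer 2: α = (0.68 + 0.067×16)×10⁻⁴ = 1.752×10⁻⁴ K⁻¹
Layer 3: α = (0.68 + 0.067×8.8)×10⁻⁴ = 1.2696×10⁻⁴ K⁻¹
Layer 4: α = (0.68 + 0.067×2.1)×10⁻⁴ = 0.8207×10⁻⁴ K⁻¹
Layer 1: 0.44 × 150 × 2.221×10⁻⁴ = 0.0146586 m
Layer 2: 0.57 × 380 × 1.752×10⁻⁴ = 0.03794832 m
0.99 × 1.2696×10⁻⁴ × 360 = 0.045248544 m
890–1860 m: 970 × 0.71 × 0.8207×10⁻⁴ = 0.056521609 m
Δh = 0.0146586 + 0.03794832 + 0.045248544 + 0.056521609 = 0.154377073 m ≈ 154 mm

154 mm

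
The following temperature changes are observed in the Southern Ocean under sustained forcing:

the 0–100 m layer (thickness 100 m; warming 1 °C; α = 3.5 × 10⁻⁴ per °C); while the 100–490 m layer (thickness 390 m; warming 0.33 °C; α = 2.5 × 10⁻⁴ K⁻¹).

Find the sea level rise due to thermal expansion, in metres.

Δh ≈ 0.067 m

100 × 1 × 3.5×10⁻⁴ = 0.03500 m
100–490 m: 2.5×10⁻⁴ × 0.33 × 390 = 0.032175 m
Δh = 0.03500 + 0.032175 = 0.067175 m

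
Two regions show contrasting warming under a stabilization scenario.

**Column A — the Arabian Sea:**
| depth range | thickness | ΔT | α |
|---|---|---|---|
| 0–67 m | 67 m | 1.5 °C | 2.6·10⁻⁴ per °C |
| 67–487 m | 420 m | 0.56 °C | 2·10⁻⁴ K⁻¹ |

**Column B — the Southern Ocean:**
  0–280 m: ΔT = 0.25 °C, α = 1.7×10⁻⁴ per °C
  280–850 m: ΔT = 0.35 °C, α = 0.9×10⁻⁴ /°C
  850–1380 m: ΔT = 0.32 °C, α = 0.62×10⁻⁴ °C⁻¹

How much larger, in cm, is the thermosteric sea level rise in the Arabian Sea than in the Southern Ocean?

A Layer 1: 2.6×10⁻⁴ × 67 × 1.5 = 0.02613 m
A Layer 2: 0.56 × 420 × 2×10⁻⁴ = 0.04704 m
A total: 0.07317 m
B 0.25 × 280 × 1.7×10⁻⁴ = 0.01190 m
B 280–850 m: 0.9×10⁻⁴ × 0.35 × 570 = 0.017955 m
B 850–1380 m: 0.32 × 0.62×10⁻⁴ × 530 = 0.0105152 m
B total: 0.0403702 m
Difference: 0.07317 − 0.0403702 = 0.0327998 m

3.3 cm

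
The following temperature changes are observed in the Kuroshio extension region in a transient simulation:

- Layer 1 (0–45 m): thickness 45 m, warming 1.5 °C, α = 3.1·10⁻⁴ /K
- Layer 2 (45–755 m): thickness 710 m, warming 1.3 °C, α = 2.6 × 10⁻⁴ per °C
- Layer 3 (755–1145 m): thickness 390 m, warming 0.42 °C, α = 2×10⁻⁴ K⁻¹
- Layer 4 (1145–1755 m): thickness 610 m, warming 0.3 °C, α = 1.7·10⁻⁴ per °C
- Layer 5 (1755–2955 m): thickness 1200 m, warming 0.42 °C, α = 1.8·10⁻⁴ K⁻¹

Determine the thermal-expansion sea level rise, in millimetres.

about 415 mm

Layer 1: 3.1×10⁻⁴ × 1.5 × 45 = 0.020925 m
Layer 2: 710 × 2.6×10⁻⁴ × 1.3 = 0.23998 m
Layer 3: 390 × 2×10⁻⁴ × 0.42 = 0.03276 m
Layer 4: 1.7×10⁻⁴ × 0.3 × 610 = 0.03111 m
0.42 × 1200 × 1.8×10⁻⁴ = 0.09072 m
Δh = 0.020925 + 0.23998 + 0.03276 + 0.03111 + 0.09072 = 0.415495 m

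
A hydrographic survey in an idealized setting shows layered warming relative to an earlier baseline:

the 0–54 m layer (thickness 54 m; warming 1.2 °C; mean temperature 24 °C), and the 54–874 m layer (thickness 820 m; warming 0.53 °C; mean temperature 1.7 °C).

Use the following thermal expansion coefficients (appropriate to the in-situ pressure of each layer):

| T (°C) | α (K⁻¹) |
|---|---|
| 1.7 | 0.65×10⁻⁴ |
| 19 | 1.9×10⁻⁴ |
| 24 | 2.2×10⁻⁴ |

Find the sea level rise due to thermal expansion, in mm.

Layer 1 at 24 °C → α = 2.2×10⁻⁴ K⁻¹
Layer 2 at 1.7 °C → α = 0.65×10⁻⁴ K⁻¹
1.2 × 2.2×10⁻⁴ × 54 = 0.014256 m
Layer 2: 820 × 0.53 × 0.65×10⁻⁴ = 0.028249 m
Δh = 0.014256 + 0.028249 = 0.042505 m

Δh = 42.5 mm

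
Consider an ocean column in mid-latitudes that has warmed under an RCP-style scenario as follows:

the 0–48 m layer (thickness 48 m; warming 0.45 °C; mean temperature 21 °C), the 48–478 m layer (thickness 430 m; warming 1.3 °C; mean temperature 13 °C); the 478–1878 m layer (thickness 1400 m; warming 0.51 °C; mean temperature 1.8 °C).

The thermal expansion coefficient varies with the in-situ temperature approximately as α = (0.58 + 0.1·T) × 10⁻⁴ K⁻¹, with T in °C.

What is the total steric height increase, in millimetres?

about 165 mm

Layer 1: α = (0.58 + 0.1×21)×10⁻⁴ = 2.68×10⁻⁴ K⁻¹
Layer 2: α = (0.58 + 0.1×13)×10⁻⁴ = 1.88×10⁻⁴ K⁻¹
Layer 3: α = (0.58 + 0.1×1.8)×10⁻⁴ = 0.76×10⁻⁴ K⁻¹
0–48 m: 0.45 × 48 × 2.68×10⁻⁴ = 0.0057888 m
48–478 m: 1.88×10⁻⁴ × 1.3 × 430 = 0.105092 m
478–1878 m: 0.51 × 1400 × 0.76×10⁻⁴ = 0.054264 m
Δh = 0.0057888 + 0.105092 + 0.054264 = 0.1651448 m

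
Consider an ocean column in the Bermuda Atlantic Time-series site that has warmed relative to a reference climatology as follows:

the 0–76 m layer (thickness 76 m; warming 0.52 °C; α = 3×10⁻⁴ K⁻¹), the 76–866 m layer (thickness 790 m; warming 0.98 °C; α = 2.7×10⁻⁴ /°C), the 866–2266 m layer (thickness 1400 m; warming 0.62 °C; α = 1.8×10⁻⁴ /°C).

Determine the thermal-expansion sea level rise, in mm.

about 377 mm

0–76 m: 3×10⁻⁴ × 76 × 0.52 = 0.011856 m
Layer 2: 0.98 × 790 × 2.7×10⁻⁴ = 0.209034 m
1400 × 1.8×10⁻⁴ × 0.62 = 0.15624 m
Δh = 0.011856 + 0.209034 + 0.15624 = 0.37713 m ≈ 377 mm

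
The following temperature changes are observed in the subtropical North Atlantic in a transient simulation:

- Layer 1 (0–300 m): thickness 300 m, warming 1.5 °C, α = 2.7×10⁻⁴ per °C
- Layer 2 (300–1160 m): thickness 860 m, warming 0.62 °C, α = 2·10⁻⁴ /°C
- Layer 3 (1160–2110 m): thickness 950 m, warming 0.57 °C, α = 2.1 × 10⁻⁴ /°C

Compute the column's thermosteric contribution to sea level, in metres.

0.34 m

300 × 1.5 × 2.7×10⁻⁴ = 0.12150 m
300–1160 m: 2×10⁻⁴ × 0.62 × 860 = 0.10664 m
2.1×10⁻⁴ × 950 × 0.57 = 0.113715 m
Δh = 0.12150 + 0.10664 + 0.113715 = 0.341855 m ≈ 0.34 m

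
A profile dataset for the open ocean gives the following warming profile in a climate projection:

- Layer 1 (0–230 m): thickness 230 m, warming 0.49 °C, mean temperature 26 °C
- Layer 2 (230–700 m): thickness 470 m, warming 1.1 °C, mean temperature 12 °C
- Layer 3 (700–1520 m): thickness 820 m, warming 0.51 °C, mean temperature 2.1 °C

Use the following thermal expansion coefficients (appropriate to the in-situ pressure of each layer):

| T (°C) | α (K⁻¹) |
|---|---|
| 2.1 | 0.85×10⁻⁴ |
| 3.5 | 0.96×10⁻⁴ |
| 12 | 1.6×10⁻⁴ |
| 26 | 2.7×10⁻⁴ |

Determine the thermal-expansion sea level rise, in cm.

14.9 cm of thermosteric rise

Layer 1 at 26 °C → α = 2.7×10⁻⁴ K⁻¹
Layer 2 at 12 °C → α = 1.6×10⁻⁴ K⁻¹
Layer 3 at 2.1 °C → α = 0.85×10⁻⁴ K⁻¹
Layer 1: 2.7×10⁻⁴ × 230 × 0.49 = 0.030429 m
1.6×10⁻⁴ × 1.1 × 470 = 0.08272 m
0.85×10⁻⁴ × 820 × 0.51 = 0.035547 m
Δh = 0.030429 + 0.08272 + 0.035547 = 0.148696 m ≈ 14.9 cm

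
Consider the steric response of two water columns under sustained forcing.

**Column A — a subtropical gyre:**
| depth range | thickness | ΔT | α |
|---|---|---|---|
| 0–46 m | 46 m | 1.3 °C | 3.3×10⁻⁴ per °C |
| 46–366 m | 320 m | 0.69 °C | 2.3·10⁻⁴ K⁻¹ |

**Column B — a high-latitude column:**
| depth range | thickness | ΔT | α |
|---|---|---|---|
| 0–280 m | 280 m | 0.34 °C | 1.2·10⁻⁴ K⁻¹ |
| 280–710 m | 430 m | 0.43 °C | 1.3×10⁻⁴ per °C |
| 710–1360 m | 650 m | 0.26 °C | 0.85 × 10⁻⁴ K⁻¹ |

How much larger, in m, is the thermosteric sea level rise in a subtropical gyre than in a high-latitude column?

A 0–46 m: 46 × 3.3×10⁻⁴ × 1.3 = 0.019734 m
A 46–366 m: 2.3×10⁻⁴ × 0.69 × 320 = 0.050784 m
A total: 0.070518 m
B 0–280 m: 1.2×10⁻⁴ × 280 × 0.34 = 0.011424 m
B Layer 2: 430 × 1.3×10⁻⁴ × 0.43 = 0.024037 m
B 0.26 × 650 × 0.85×10⁻⁴ = 0.014365 m
B total: 0.049826 m
Difference: 0.070518 − 0.049826 = 0.020692 m

Δh_A − Δh_B ≈ 0.0207 m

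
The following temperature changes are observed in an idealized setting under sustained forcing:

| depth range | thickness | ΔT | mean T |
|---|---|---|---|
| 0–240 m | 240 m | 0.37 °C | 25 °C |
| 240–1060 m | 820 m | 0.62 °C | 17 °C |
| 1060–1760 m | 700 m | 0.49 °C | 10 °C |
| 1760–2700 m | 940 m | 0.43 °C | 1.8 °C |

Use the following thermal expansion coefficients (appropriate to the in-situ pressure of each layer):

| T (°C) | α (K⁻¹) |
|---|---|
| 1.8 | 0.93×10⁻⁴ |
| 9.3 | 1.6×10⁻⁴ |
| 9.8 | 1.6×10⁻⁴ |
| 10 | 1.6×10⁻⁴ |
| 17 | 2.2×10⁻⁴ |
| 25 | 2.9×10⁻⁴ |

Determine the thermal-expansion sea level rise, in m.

about 0.230 m

Layer 1 at 25 °C → α = 2.9×10⁻⁴ K⁻¹
Layer 2 at 17 °C → α = 2.2×10⁻⁴ K⁻¹
Layer 3 at 10 °C → α = 1.6×10⁻⁴ K⁻¹
Layer 4 at 1.8 °C → α = 0.93×10⁻⁴ K⁻¹
Layer 1: 240 × 2.9×10⁻⁴ × 0.37 = 0.025752 m
820 × 2.2×10⁻⁴ × 0.62 = 0.111848 m
1060–1760 m: 0.49 × 700 × 1.6×10⁻⁴ = 0.05488 m
Layer 4: 0.93×10⁻⁴ × 0.43 × 940 = 0.0375906 m
Δh = 0.025752 + 0.111848 + 0.05488 + 0.0375906 = 0.2300706 m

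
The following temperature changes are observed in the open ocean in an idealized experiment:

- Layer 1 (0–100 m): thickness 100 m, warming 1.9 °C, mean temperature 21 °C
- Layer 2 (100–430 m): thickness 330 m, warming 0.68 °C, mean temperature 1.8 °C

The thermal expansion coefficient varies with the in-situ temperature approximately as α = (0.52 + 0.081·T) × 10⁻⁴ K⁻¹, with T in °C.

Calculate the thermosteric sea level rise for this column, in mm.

about 57 mm

Layer 1: α = (0.52 + 0.081×21)×10⁻⁴ = 2.221×10⁻⁴ K⁻¹
Layer 2: α = (0.52 + 0.081×1.8)×10⁻⁴ = 0.6658×10⁻⁴ K⁻¹
Layer 1: 100 × 1.9 × 2.221×10⁻⁴ = 0.042199 m
100–430 m: 0.68 × 330 × 0.6658×10⁻⁴ = 0.014940552 m
Δh = 0.042199 + 0.014940552 = 0.057139552 m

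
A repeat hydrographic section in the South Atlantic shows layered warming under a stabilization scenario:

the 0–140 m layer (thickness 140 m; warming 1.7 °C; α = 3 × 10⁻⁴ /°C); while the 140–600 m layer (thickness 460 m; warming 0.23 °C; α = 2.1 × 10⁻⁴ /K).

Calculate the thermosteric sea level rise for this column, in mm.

93.6 mm

140 × 1.7 × 3×10⁻⁴ = 0.07140 m
140–600 m: 0.23 × 2.1×10⁻⁴ × 460 = 0.022218 m
Δh = 0.07140 + 0.022218 = 0.093618 m ≈ 93.6 mm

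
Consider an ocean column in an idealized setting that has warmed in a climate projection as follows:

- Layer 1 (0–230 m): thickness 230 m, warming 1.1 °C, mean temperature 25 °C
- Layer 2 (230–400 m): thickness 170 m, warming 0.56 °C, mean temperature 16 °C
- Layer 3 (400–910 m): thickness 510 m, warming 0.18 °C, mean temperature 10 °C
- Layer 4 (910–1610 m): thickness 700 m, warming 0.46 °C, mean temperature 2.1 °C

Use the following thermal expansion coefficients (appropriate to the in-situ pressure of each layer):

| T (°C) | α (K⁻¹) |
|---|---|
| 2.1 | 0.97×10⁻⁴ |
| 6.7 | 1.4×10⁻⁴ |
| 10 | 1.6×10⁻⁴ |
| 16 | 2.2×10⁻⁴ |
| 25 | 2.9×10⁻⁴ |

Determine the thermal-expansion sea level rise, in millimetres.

140 mm of thermosteric rise

Layer 1 at 25 °C → α = 2.9×10⁻⁴ K⁻¹
Layer 2 at 16 °C → α = 2.2×10⁻⁴ K⁻¹
Layer 3 at 10 °C → α = 1.6×10⁻⁴ K⁻¹
Layer 4 at 2.1 °C → α = 0.97×10⁻⁴ K⁻¹
230 × 2.9×10⁻⁴ × 1.1 = 0.07337 m
170 × 0.56 × 2.2×10⁻⁴ = 0.020944 m
Layer 3: 0.18 × 1.6×10⁻⁴ × 510 = 0.014688 m
700 × 0.46 × 0.97×10⁻⁴ = 0.031234 m
Δh = 0.07337 + 0.020944 + 0.014688 + 0.031234 = 0.140236 m ≈ 140 mm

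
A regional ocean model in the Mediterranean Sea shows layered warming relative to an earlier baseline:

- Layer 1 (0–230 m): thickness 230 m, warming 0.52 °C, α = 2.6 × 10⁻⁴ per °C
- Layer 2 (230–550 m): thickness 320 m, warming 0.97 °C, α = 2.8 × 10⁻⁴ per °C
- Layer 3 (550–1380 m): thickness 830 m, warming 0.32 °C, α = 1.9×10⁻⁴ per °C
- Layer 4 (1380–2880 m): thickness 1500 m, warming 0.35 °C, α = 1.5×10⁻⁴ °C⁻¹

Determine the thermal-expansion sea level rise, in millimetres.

about 250 mm

0–230 m: 0.52 × 230 × 2.6×10⁻⁴ = 0.031096 m
230–550 m: 320 × 2.8×10⁻⁴ × 0.97 = 0.086912 m
Layer 3: 0.32 × 1.9×10⁻⁴ × 830 = 0.050464 m
1380–2880 m: 1.5×10⁻⁴ × 0.35 × 1500 = 0.07875 m
Δh = 0.031096 + 0.086912 + 0.050464 + 0.07875 = 0.247222 m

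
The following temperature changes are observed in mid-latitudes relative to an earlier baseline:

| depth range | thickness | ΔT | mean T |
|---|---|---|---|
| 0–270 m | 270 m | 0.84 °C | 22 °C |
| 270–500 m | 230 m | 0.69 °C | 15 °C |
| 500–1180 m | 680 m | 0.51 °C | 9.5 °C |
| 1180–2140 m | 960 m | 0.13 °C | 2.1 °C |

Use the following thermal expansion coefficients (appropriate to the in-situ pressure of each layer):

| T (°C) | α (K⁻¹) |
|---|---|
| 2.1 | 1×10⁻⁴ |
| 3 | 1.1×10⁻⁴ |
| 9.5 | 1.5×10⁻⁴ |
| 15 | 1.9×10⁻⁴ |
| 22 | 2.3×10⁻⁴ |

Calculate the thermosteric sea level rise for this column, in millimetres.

Δh = 147 mm

Layer 1 at 22 °C → α = 2.3×10⁻⁴ K⁻¹
Layer 2 at 15 °C → α = 1.9×10⁻⁴ K⁻¹
Layer 3 at 9.5 °C → α = 1.5×10⁻⁴ K⁻¹
Layer 4 at 2.1 °C → α = 1×10⁻⁴ K⁻¹
Layer 1: 2.3×10⁻⁴ × 0.84 × 270 = 0.052164 m
270–500 m: 1.9×10⁻⁴ × 230 × 0.69 = 0.030153 m
Layer 3: 1.5×10⁻⁴ × 680 × 0.51 = 0.05202 m
1180–2140 m: 0.13 × 960 × 1×10⁻⁴ = 0.01248 m
Δh = 0.052164 + 0.030153 + 0.05202 + 0.01248 = 0.146817 m ≈ 147 mm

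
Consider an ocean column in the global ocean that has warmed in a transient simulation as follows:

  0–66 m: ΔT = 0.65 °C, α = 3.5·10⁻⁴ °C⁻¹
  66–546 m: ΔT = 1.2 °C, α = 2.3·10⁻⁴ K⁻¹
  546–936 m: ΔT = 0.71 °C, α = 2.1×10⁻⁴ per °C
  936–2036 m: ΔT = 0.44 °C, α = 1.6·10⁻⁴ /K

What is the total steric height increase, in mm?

Layer 1: 0.65 × 3.5×10⁻⁴ × 66 = 0.015015 m
66–546 m: 480 × 2.3×10⁻⁴ × 1.2 = 0.13248 m
Layer 3: 0.71 × 2.1×10⁻⁴ × 390 = 0.058149 m
Layer 4: 0.44 × 1100 × 1.6×10⁻⁴ = 0.07744 m
Δh = 0.015015 + 0.13248 + 0.058149 + 0.07744 = 0.283084 m

283 mm of thermosteric rise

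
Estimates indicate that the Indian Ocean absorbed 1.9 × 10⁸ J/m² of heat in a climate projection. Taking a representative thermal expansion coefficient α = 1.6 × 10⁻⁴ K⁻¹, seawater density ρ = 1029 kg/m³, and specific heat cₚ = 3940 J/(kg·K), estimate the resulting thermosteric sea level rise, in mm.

7.50 mm of thermosteric rise

Δh = αQ/(ρcₚ) = 1.6×10⁻⁴ × 1.9×10⁸ / (1029 × 3940) ≈ 0.0074983 m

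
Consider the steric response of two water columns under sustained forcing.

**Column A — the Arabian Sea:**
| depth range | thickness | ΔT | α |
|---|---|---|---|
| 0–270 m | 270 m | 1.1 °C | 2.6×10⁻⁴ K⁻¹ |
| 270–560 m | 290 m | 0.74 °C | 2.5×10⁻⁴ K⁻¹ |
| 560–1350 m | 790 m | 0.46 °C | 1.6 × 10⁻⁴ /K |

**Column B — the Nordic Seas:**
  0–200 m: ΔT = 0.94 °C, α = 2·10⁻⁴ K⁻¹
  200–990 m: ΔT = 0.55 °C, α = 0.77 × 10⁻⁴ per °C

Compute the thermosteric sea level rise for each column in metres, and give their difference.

A Layer 1: 2.6×10⁻⁴ × 1.1 × 270 = 0.07722 m
A 270–560 m: 290 × 0.74 × 2.5×10⁻⁴ = 0.05365 m
A 1.6×10⁻⁴ × 790 × 0.46 = 0.058144 m
A total: 0.189014 m
B 2×10⁻⁴ × 200 × 0.94 = 0.03760 m
B 200–990 m: 0.77×10⁻⁴ × 790 × 0.55 = 0.0334565 m
B total: 0.0710565 m
Difference: 0.189014 − 0.0710565 = 0.1179575 m

A: 0.189 m; B: 0.0711 m; difference 0.118 m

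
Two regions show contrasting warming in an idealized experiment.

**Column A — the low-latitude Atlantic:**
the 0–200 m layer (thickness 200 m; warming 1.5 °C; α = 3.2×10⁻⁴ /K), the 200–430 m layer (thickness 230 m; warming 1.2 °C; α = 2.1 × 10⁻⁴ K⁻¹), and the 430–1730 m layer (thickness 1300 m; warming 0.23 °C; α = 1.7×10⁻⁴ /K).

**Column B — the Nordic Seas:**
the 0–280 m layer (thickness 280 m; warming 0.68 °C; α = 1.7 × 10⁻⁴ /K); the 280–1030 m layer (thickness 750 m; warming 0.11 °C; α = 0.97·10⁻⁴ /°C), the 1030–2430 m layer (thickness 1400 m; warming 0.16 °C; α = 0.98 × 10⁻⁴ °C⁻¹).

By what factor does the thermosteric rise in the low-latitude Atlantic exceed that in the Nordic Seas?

a factor of 3.29

A Layer 1: 200 × 3.2×10⁻⁴ × 1.5 = 0.09600 m
A Layer 2: 2.1×10⁻⁴ × 1.2 × 230 = 0.05796 m
A 1300 × 1.7×10⁻⁴ × 0.23 = 0.05083 m
A total: 0.20479 m
B Layer 1: 1.7×10⁻⁴ × 0.68 × 280 = 0.032368 m
B Layer 2: 0.11 × 750 × 0.97×10⁻⁴ = 0.0080025 m
B 1030–2430 m: 1400 × 0.98×10⁻⁴ × 0.16 = 0.021952 m
B total: 0.0623225 m
Ratio: 0.20479 / 0.0623225 ≈ 3.286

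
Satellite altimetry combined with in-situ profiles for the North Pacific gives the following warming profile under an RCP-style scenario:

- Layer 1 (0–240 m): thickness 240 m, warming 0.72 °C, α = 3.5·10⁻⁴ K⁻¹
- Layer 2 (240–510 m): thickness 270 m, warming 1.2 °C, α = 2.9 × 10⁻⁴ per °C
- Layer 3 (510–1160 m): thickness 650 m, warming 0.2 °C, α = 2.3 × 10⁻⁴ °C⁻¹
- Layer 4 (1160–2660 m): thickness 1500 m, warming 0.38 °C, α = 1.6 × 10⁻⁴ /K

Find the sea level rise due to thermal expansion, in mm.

0–240 m: 0.72 × 3.5×10⁻⁴ × 240 = 0.06048 m
Layer 2: 270 × 2.9×10⁻⁴ × 1.2 = 0.09396 m
Layer 3: 2.3×10⁻⁴ × 650 × 0.2 = 0.02990 m
1160–2660 m: 0.38 × 1.6×10⁻⁴ × 1500 = 0.09120 m
Δh = 0.06048 + 0.09396 + 0.02990 + 0.09120 = 0.27554 m

276 mm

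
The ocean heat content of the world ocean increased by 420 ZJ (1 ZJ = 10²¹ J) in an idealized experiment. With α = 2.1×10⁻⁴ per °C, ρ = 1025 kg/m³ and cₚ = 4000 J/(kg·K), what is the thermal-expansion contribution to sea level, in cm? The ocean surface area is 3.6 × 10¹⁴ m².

6.0 cm

Per unit area: Q = 420×10²¹ / (3.6×10¹⁴) ≈ 1.167×10⁹ J/m²
Δh = αQ/(ρcₚ) = 2.1×10⁻⁴ × 1.167×10⁹ / (1025 × 4000) ≈ 0.059773 m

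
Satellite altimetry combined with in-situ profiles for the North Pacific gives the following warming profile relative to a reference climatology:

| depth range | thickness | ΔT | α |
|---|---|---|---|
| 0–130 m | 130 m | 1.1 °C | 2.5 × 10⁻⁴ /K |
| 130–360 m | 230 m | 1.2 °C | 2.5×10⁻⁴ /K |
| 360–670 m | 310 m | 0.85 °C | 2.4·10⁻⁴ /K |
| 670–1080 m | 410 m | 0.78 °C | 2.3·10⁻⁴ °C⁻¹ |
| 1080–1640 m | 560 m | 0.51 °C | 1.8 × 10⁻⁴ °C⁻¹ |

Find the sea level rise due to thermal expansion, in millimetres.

293 mm

130 × 2.5×10⁻⁴ × 1.1 = 0.03575 m
130–360 m: 1.2 × 230 × 2.5×10⁻⁴ = 0.06900 m
2.4×10⁻⁴ × 0.85 × 310 = 0.06324 m
0.78 × 410 × 2.3×10⁻⁴ = 0.073554 m
1080–1640 m: 560 × 1.8×10⁻⁴ × 0.51 = 0.051408 m
Δh = 0.03575 + 0.06900 + 0.06324 + 0.073554 + 0.051408 = 0.292952 m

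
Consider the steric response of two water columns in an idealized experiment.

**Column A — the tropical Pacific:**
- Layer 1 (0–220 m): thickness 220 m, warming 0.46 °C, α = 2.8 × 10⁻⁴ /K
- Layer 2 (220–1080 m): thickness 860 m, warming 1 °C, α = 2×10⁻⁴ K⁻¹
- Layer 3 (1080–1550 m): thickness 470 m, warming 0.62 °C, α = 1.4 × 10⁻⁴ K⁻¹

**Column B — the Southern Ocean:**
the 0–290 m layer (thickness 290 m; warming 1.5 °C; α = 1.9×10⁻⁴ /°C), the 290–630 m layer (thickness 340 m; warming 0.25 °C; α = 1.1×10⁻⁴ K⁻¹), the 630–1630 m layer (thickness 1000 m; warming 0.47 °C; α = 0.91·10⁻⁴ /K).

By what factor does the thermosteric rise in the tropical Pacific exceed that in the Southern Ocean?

≈ 1.79×

A Layer 1: 220 × 0.46 × 2.8×10⁻⁴ = 0.028336 m
A 220–1080 m: 2×10⁻⁴ × 860 × 1 = 0.17200 m
A 1080–1550 m: 1.4×10⁻⁴ × 470 × 0.62 = 0.040796 m
A total: 0.241132 m
B 0–290 m: 290 × 1.9×10⁻⁴ × 1.5 = 0.08265 m
B 1.1×10⁻⁴ × 340 × 0.25 = 0.00935 m
B 630–1630 m: 0.91×10⁻⁴ × 0.47 × 1000 = 0.04277 m
B total: 0.13477 m
Ratio: 0.241132 / 0.13477 ≈ 1.789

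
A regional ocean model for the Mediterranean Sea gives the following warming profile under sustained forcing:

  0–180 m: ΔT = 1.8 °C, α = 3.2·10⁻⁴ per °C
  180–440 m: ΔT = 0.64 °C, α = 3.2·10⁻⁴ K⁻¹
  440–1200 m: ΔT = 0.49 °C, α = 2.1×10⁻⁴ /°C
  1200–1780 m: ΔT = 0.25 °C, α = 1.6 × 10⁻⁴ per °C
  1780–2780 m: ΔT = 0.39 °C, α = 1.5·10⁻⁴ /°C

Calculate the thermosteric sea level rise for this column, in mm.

Δh ≈ 320 mm

0–180 m: 180 × 3.2×10⁻⁴ × 1.8 = 0.10368 m
180–440 m: 0.64 × 260 × 3.2×10⁻⁴ = 0.053248 m
Layer 3: 0.49 × 760 × 2.1×10⁻⁴ = 0.078204 m
Layer 4: 1.6×10⁻⁴ × 0.25 × 580 = 0.02320 m
1.5×10⁻⁴ × 1000 × 0.39 = 0.05850 m
Δh = 0.10368 + 0.053248 + 0.078204 + 0.02320 + 0.05850 = 0.316832 m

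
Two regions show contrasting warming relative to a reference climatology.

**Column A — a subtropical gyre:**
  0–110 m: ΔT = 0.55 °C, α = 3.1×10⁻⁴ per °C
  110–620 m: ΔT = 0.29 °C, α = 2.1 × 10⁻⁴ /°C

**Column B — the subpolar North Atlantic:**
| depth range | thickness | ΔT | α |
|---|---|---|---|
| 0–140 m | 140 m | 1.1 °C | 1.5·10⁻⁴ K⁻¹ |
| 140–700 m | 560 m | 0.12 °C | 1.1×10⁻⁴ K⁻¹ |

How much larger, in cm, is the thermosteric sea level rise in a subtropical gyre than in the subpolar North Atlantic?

1.9 cm larger

A Layer 1: 0.55 × 3.1×10⁻⁴ × 110 = 0.018755 m
A 110–620 m: 510 × 0.29 × 2.1×10⁻⁴ = 0.031059 m
A total: 0.049814 m
B Layer 1: 1.1 × 140 × 1.5×10⁻⁴ = 0.02310 m
B 0.12 × 560 × 1.1×10⁻⁴ = 0.007392 m
B total: 0.030492 m
Difference: 0.049814 − 0.030492 = 0.019322 m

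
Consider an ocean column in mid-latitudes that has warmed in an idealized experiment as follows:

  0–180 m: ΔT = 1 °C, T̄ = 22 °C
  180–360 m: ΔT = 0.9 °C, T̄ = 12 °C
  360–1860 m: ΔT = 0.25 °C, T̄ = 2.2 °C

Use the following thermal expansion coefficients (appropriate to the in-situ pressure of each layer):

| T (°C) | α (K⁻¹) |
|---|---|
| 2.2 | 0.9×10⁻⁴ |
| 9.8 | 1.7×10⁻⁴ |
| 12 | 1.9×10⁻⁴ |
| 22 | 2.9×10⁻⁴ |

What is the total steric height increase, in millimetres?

Δh = 117 mm

Layer 1 at 22 °C → α = 2.9×10⁻⁴ K⁻¹
Layer 2 at 12 °C → α = 1.9×10⁻⁴ K⁻¹
Layer 3 at 2.2 °C → α = 0.9×10⁻⁴ K⁻¹
0–180 m: 180 × 1 × 2.9×10⁻⁴ = 0.05220 m
Layer 2: 1.9×10⁻⁴ × 0.9 × 180 = 0.03078 m
360–1860 m: 1500 × 0.9×10⁻⁴ × 0.25 = 0.03375 m
Δh = 0.05220 + 0.03078 + 0.03375 = 0.11673 m ≈ 117 mm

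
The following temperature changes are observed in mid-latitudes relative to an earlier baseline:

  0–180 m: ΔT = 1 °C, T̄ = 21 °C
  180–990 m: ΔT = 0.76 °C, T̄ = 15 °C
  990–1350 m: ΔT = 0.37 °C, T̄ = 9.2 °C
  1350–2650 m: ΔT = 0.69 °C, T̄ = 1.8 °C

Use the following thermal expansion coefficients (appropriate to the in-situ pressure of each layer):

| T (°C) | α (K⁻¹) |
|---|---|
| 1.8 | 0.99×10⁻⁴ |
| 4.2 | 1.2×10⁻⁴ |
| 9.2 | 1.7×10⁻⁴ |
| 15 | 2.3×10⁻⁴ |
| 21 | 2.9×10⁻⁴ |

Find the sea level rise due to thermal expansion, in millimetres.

Δh ≈ 310 mm

Layer 1 at 21 °C → α = 2.9×10⁻⁴ K⁻¹
Layer 2 at 15 °C → α = 2.3×10⁻⁴ K⁻¹
Layer 3 at 9.2 °C → α = 1.7×10⁻⁴ K⁻¹
Layer 4 at 1.8 °C → α = 0.99×10⁻⁴ K⁻¹
Layer 1: 180 × 2.9×10⁻⁴ × 1 = 0.05220 m
Layer 2: 0.76 × 2.3×10⁻⁴ × 810 = 0.141588 m
1.7×10⁻⁴ × 360 × 0.37 = 0.022644 m
1350–2650 m: 0.69 × 0.99×10⁻⁴ × 1300 = 0.088803 m
Δh = 0.05220 + 0.141588 + 0.022644 + 0.088803 = 0.305235 m ≈ 310 mm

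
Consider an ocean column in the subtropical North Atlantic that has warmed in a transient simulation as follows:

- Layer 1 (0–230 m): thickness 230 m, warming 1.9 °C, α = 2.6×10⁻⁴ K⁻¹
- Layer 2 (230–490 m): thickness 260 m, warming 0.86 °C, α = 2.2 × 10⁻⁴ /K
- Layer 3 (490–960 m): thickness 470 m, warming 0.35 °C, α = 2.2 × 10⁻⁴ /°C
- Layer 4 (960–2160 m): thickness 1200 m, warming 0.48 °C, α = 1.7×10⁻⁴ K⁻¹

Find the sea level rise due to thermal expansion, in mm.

1.9 × 2.6×10⁻⁴ × 230 = 0.11362 m
Layer 2: 260 × 2.2×10⁻⁴ × 0.86 = 0.049192 m
490–960 m: 470 × 2.2×10⁻⁴ × 0.35 = 0.03619 m
960–2160 m: 0.48 × 1.7×10⁻⁴ × 1200 = 0.09792 m
Δh = 0.11362 + 0.049192 + 0.03619 + 0.09792 = 0.296922 m

Δh = 297 mm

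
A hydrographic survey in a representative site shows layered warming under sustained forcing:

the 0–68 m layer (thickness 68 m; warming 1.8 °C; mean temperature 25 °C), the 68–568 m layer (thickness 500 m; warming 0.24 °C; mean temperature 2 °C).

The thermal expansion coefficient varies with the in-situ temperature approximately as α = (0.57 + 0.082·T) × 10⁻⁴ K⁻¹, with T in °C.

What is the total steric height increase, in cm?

Layer 1: α = (0.57 + 0.082×25)×10⁻⁴ = 2.62×10⁻⁴ K⁻¹
Layer 2: α = (0.57 + 0.082×2)×10⁻⁴ = 0.734×10⁻⁴ K⁻¹
2.62×10⁻⁴ × 1.8 × 68 = 0.0320688 m
Layer 2: 0.24 × 500 × 0.734×10⁻⁴ = 0.008808 m
Δh = 0.0320688 + 0.008808 = 0.0408768 m

Δh ≈ 4.1 cm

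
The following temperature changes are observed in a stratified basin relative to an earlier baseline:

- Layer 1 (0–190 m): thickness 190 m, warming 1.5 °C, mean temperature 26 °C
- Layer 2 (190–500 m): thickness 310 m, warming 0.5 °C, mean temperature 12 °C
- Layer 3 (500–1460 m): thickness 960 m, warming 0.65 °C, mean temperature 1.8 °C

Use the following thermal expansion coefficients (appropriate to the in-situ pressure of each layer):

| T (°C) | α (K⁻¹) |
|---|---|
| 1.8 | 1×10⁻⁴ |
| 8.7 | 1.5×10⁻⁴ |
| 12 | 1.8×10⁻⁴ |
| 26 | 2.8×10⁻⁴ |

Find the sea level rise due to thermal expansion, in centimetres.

Layer 1 at 26 °C → α = 2.8×10⁻⁴ K⁻¹
Layer 2 at 12 °C → α = 1.8×10⁻⁴ K⁻¹
Layer 3 at 1.8 °C → α = 1×10⁻⁴ K⁻¹
0–190 m: 2.8×10⁻⁴ × 1.5 × 190 = 0.07980 m
Layer 2: 1.8×10⁻⁴ × 310 × 0.5 = 0.02790 m
500–1460 m: 960 × 0.65 × 1×10⁻⁴ = 0.06240 m
Δh = 0.07980 + 0.02790 + 0.06240 = 0.17010 m ≈ 17 cm

Δh = 17 cm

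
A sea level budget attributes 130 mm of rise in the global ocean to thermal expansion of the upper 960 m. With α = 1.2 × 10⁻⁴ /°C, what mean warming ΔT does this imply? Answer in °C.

1.1 °C

ΔT = Δh/(αH) = 0.13 / (1.2×10⁻⁴ × 960) ≈ 1.128 °C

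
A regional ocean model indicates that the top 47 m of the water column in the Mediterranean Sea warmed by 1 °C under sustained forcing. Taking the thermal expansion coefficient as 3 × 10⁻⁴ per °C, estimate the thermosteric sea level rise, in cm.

Δh = αΔT·H = 3×10⁻⁴ × 1 × 47 = 0.01410 m

Δh ≈ 1.41 cm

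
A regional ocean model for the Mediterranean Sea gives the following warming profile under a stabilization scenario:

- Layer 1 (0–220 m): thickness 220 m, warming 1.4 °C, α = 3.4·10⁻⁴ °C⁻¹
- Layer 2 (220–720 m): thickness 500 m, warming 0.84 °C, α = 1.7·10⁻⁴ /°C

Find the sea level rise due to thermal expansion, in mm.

176 mm of thermosteric rise

0–220 m: 3.4×10⁻⁴ × 220 × 1.4 = 0.10472 m
Layer 2: 0.84 × 500 × 1.7×10⁻⁴ = 0.07140 m
Δh = 0.10472 + 0.07140 = 0.17612 m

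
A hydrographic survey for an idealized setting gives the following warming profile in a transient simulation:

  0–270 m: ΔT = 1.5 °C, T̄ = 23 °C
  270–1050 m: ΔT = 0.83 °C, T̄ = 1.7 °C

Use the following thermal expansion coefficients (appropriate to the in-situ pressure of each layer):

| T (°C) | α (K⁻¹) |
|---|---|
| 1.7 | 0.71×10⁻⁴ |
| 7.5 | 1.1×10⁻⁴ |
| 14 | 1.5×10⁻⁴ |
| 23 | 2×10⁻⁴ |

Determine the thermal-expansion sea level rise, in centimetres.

Δh ≈ 12.7 cm

Layer 1 at 23 °C → α = 2×10⁻⁴ K⁻¹
Layer 2 at 1.7 °C → α = 0.71×10⁻⁴ K⁻¹
2×10⁻⁴ × 1.5 × 270 = 0.08100 m
Layer 2: 780 × 0.71×10⁻⁴ × 0.83 = 0.0459654 m
Δh = 0.08100 + 0.0459654 = 0.1269654 m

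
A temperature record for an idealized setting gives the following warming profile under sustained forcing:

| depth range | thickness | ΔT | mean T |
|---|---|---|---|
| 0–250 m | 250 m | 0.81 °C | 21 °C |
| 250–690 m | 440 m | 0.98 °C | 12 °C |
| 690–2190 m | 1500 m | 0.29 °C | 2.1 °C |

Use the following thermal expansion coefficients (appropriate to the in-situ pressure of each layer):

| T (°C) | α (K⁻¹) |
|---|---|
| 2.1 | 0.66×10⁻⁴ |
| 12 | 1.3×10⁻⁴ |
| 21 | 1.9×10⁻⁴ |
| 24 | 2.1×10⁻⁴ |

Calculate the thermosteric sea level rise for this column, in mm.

123 mm of thermosteric rise

Layer 1 at 21 °C → α = 1.9×10⁻⁴ K⁻¹
Layer 2 at 12 °C → α = 1.3×10⁻⁴ K⁻¹
Layer 3 at 2.1 °C → α = 0.66×10⁻⁴ K⁻¹
0–250 m: 0.81 × 1.9×10⁻⁴ × 250 = 0.038475 m
250–690 m: 0.98 × 440 × 1.3×10⁻⁴ = 0.056056 m
0.66×10⁻⁴ × 1500 × 0.29 = 0.02871 m
Δh = 0.038475 + 0.056056 + 0.02871 = 0.123241 m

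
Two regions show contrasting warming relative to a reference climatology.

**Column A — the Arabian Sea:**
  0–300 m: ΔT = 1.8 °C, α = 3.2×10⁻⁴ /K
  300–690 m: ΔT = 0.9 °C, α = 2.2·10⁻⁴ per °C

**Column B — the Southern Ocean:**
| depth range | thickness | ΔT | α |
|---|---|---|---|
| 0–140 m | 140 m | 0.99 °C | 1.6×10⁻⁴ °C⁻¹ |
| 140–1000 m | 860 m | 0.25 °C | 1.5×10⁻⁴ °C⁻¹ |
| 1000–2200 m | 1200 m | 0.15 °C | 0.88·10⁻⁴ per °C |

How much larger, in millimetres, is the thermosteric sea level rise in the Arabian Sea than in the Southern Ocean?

A Layer 1: 1.8 × 3.2×10⁻⁴ × 300 = 0.17280 m
A 300–690 m: 390 × 0.9 × 2.2×10⁻⁴ = 0.07722 m
A total: 0.25002 m
B 140 × 0.99 × 1.6×10⁻⁴ = 0.022176 m
B 140–1000 m: 1.5×10⁻⁴ × 860 × 0.25 = 0.03225 m
B 1000–2200 m: 1200 × 0.15 × 0.88×10⁻⁴ = 0.01584 m
B total: 0.070266 m
Difference: 0.25002 − 0.070266 = 0.179754 m

180 mm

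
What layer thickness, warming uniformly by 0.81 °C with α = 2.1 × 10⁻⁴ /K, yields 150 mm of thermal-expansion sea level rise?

H ≈ 880 m

H = Δh/(αΔT) = 0.15 / (2.1×10⁻⁴ × 0.81) ≈ 881.8 m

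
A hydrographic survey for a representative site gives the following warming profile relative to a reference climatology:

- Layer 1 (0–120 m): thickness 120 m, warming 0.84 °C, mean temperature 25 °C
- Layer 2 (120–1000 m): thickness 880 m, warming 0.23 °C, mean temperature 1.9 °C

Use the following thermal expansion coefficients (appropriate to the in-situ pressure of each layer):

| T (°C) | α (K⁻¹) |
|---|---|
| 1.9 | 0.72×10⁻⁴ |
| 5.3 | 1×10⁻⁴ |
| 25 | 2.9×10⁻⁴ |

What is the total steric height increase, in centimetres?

Layer 1 at 25 °C → α = 2.9×10⁻⁴ K⁻¹
Layer 2 at 1.9 °C → α = 0.72×10⁻⁴ K⁻¹
Layer 1: 2.9×10⁻⁴ × 120 × 0.84 = 0.029232 m
Layer 2: 880 × 0.72×10⁻⁴ × 0.23 = 0.0145728 m
Δh = 0.029232 + 0.0145728 = 0.0438048 m

Δh = 4.38 cm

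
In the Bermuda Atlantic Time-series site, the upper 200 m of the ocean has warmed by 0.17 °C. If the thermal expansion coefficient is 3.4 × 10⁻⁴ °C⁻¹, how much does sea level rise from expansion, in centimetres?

Δh = αΔT·H = 3.4×10⁻⁴ × 0.17 × 200 = 0.01156 m

Δh = 1.16 cm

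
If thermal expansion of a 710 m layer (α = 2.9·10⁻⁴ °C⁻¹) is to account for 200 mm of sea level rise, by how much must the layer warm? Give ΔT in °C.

ΔT = Δh/(αH) = 0.2 / (2.9×10⁻⁴ × 710) ≈ 0.9713 °C

0.971 °C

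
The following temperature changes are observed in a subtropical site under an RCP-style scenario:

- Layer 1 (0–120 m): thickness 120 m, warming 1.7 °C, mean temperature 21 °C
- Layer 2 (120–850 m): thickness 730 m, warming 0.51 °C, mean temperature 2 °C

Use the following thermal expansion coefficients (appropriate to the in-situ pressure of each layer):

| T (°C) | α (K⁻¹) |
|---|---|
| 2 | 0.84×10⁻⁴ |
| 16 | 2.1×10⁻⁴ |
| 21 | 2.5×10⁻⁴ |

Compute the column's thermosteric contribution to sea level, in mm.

Layer 1 at 21 °C → α = 2.5×10⁻⁴ K⁻¹
Layer 2 at 2 °C → α = 0.84×10⁻⁴ K⁻¹
0–120 m: 2.5×10⁻⁴ × 120 × 1.7 = 0.05100 m
0.84×10⁻⁴ × 730 × 0.51 = 0.0312732 m
Δh = 0.05100 + 0.0312732 = 0.0822732 m

Δh ≈ 82.3 mm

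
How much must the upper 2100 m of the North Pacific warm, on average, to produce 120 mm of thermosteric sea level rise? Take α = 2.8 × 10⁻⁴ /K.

ΔT = Δh/(αH) = 0.12 / (2.8×10⁻⁴ × 2100) ≈ 0.2041 K

0.20 K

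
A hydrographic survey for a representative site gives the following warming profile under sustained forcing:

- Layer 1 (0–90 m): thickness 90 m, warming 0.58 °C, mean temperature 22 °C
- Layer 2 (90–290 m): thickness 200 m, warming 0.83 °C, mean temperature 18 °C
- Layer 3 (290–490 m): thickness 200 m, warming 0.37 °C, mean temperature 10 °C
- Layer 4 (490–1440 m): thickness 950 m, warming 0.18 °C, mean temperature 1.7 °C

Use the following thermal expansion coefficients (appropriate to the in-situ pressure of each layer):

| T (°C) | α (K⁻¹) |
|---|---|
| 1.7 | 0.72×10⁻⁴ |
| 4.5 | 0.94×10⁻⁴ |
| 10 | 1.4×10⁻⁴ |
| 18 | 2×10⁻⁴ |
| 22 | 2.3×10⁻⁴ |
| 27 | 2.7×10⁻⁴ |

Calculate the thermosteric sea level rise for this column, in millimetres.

about 68 mm

Layer 1 at 22 °C → α = 2.3×10⁻⁴ K⁻¹
Layer 2 at 18 °C → α = 2×10⁻⁴ K⁻¹
Layer 3 at 10 °C → α = 1.4×10⁻⁴ K⁻¹
Layer 4 at 1.7 °C → α = 0.72×10⁻⁴ K⁻¹
Layer 1: 2.3×10⁻⁴ × 0.58 × 90 = 0.012006 m
Layer 2: 0.83 × 2×10⁻⁴ × 200 = 0.03320 m
0.37 × 1.4×10⁻⁴ × 200 = 0.01036 m
0.72×10⁻⁴ × 950 × 0.18 = 0.012312 m
Δh = 0.012006 + 0.03320 + 0.01036 + 0.012312 = 0.067878 m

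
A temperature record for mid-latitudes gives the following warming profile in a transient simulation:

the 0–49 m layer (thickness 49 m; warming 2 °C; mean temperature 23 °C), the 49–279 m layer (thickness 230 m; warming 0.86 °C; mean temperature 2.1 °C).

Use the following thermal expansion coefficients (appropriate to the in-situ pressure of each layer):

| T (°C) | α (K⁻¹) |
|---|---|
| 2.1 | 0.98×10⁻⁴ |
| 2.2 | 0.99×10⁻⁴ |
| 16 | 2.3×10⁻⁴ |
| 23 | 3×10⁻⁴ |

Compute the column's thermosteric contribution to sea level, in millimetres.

Layer 1 at 23 °C → α = 3×10⁻⁴ K⁻¹
Layer 2 at 2.1 °C → α = 0.98×10⁻⁴ K⁻¹
0–49 m: 3×10⁻⁴ × 2 × 49 = 0.02940 m
0.86 × 230 × 0.98×10⁻⁴ = 0.0193844 m
Δh = 0.02940 + 0.0193844 = 0.0487844 m

49 mm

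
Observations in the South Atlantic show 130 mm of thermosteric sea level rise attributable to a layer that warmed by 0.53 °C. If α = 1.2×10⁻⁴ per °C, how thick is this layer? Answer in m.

H = Δh/(αΔT) = 0.13 / (1.2×10⁻⁴ × 0.53) ≈ 2044 m

about 2040 m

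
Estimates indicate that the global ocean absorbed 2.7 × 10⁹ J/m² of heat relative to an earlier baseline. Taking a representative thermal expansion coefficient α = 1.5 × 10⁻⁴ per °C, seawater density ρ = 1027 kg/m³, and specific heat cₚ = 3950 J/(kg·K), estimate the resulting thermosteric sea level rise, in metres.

Δh = αQ/(ρcₚ) = 1.5×10⁻⁴ × 2.7×10⁹ / (1027 × 3950) ≈ 0.099836 m

Δh = 0.0998 m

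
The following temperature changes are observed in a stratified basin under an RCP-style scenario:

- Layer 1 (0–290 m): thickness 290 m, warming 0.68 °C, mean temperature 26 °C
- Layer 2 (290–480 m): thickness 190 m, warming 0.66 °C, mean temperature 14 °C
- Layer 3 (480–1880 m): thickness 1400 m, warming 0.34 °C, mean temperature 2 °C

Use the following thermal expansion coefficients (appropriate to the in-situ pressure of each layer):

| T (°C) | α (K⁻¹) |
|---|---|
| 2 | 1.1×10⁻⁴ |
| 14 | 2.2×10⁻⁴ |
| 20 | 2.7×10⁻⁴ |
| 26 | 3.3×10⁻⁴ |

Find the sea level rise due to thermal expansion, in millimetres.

145 mm of thermosteric rise

Layer 1 at 26 °C → α = 3.3×10⁻⁴ K⁻¹
Layer 2 at 14 °C → α = 2.2×10⁻⁴ K⁻¹
Layer 3 at 2 °C → α = 1.1×10⁻⁴ K⁻¹
0.68 × 3.3×10⁻⁴ × 290 = 0.065076 m
2.2×10⁻⁴ × 190 × 0.66 = 0.027588 m
Layer 3: 1.1×10⁻⁴ × 1400 × 0.34 = 0.05236 m
Δh = 0.065076 + 0.027588 + 0.05236 = 0.145024 m ≈ 145 mm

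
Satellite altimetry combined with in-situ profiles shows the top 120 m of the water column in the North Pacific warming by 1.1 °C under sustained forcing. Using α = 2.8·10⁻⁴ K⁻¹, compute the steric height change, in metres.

Δh = αΔT·H = 2.8×10⁻⁴ × 1.1 × 120 = 0.03696 m

about 0.0370 m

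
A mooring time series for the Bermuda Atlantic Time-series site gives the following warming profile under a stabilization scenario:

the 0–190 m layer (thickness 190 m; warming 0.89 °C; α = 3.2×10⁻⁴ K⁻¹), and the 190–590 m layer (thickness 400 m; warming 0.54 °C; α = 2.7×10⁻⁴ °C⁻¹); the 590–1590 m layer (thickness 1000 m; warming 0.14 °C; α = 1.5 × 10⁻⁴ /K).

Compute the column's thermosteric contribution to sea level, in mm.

Δh ≈ 133 mm

0–190 m: 0.89 × 3.2×10⁻⁴ × 190 = 0.054112 m
2.7×10⁻⁴ × 0.54 × 400 = 0.05832 m
590–1590 m: 1.5×10⁻⁴ × 1000 × 0.14 = 0.02100 m
Δh = 0.054112 + 0.05832 + 0.02100 = 0.133432 m ≈ 133 mm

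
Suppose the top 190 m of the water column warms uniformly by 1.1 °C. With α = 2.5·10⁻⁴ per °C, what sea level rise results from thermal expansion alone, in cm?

Δh = 5.2 cm

Δh = αΔT·H = 2.5×10⁻⁴ × 1.1 × 190 = 0.05225 m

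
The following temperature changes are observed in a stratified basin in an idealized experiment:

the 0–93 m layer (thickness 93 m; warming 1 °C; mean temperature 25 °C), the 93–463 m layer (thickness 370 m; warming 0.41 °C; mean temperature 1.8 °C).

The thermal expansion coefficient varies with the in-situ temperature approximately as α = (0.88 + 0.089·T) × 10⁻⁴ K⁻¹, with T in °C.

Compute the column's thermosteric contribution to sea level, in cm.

Δh ≈ 4.47 cm

Layer 1: α = (0.88 + 0.089×25)×10⁻⁴ = 3.105×10⁻⁴ K⁻¹
Layer 2: α = (0.88 + 0.089×1.8)×10⁻⁴ = 1.0402×10⁻⁴ K⁻¹
Layer 1: 93 × 3.105×10⁻⁴ × 1 = 0.0288765 m
Layer 2: 370 × 1.0402×10⁻⁴ × 0.41 = 0.015779834 m
Δh = 0.0288765 + 0.015779834 = 0.044656334 m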